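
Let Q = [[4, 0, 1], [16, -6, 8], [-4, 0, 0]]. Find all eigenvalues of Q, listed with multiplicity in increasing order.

Characteristic polynomial: p(s) = s^3 + 2s^2 - 20s + 24 = (s - 2)^2(s + 6).
Roots (with multiplicity): -6, 2, 2.

-6, 2, 2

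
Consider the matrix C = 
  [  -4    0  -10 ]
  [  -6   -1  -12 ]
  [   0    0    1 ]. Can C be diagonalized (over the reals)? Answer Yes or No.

Yes

Characteristic polynomial: p(μ) = μ^3 + 4μ^2 - μ - 4 = (μ - 1)(μ + 1)(μ + 4).
All 3 eigenvalues are distinct, so C is diagonalizable.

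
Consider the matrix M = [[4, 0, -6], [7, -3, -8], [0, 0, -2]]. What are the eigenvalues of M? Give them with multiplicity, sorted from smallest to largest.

Characteristic polynomial: p(μ) = μ^3 + μ^2 - 14μ - 24 = (μ - 4)(μ + 2)(μ + 3).
Roots (with multiplicity): -3, -2, 4.

-3, -2, 4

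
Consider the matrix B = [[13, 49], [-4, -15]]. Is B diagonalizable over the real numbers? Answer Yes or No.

Characteristic polynomial: p(μ) = μ^2 + 2μ + 1 = (μ + 1)^2.
μ = -1 has algebraic multiplicity 2; rank(B + 1I) = 1, so geometric multiplicity = 1.
Geometric multiplicity < algebraic multiplicity, so B is not diagonalizable.

No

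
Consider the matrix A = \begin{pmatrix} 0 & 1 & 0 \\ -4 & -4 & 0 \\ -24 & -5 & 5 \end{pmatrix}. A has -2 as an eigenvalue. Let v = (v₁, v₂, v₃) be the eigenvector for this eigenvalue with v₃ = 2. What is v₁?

A + 2I = [[2, 1, 0], [-4, -2, 0], [-24, -5, 7]].
Solving (A + 2I)v = 0 gives the eigenspace spanned by (1, -2, 2).
With v₃ = 2, v = (1, -2, 2), so v₁ = 1.

1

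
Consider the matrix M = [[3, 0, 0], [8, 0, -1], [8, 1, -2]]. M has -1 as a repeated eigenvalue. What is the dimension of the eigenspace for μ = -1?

M + 1I = [[4, 0, 0], [8, 1, -1], [8, 1, -1]].
This matrix has rank 2, so its null space has dimension 3 − 2 = 1.

1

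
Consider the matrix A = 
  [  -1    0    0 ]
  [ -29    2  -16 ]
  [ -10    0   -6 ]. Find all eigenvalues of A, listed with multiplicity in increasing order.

Characteristic polynomial: p(r) = r^3 + 5r^2 - 8r - 12 = (r - 2)(r + 1)(r + 6).
Roots (with multiplicity): -6, -1, 2.

-6, -1, 2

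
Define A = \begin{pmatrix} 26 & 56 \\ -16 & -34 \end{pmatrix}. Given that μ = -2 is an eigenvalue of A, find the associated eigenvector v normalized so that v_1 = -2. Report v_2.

A + 2I = [[28, 56], [-16, -32]].
Solving (A + 2I)v = 0 gives the eigenspace spanned by (-2, 1).
With v_1 = -2, v = (-2, 1), so v_2 = 1.

1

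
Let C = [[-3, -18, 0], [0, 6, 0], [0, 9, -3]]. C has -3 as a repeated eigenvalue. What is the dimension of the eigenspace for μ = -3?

C + 3I = [[0, -18, 0], [0, 9, 0], [0, 9, 0]].
This matrix has rank 1, so its null space has dimension 3 − 1 = 2.

2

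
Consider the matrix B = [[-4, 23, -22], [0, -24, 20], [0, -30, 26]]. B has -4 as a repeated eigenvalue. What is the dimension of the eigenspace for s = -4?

1

B + 4I = [[0, 23, -22], [0, -20, 20], [0, -30, 30]].
This matrix has rank 2, so its null space has dimension 3 − 2 = 1.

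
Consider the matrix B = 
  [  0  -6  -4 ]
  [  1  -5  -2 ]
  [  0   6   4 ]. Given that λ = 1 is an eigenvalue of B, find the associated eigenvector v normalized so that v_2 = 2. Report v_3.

B − 1I = [[-1, -6, -4], [1, -6, -2], [0, 6, 3]].
Solving (B − 1I)v = 0 gives the eigenspace spanned by (4, 2, -4).
With v_2 = 2, v = (4, 2, -4), so v_3 = -4.

-4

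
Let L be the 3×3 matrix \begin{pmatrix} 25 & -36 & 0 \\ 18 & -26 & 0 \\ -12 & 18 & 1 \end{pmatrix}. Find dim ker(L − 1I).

L − 1I = [[24, -36, 0], [18, -27, 0], [-12, 18, 0]].
This matrix has rank 1, so its null space has dimension 3 − 1 = 2.

2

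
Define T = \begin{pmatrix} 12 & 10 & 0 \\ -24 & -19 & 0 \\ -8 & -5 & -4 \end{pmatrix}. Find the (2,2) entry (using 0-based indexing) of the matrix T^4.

256

Characteristic polynomial: s^3 + 11s^2 + 40s + 48 = (s + 3)(s + 4)^2, so the eigenvalues are -4, -4, -3.
s=-4: eigenvector (5, -8, -2).
s=-3: eigenvector (2, -3, -1).
s=-4: eigenvector (0, 0, 1).
P = [[5, 2, 0], [-8, -3, 0], [-2, -1, 1]], D = diag(-4, -3, -4), P⁻¹ = [[-3, -2, 0], [8, 5, 0], [2, 1, 1]].
T⁴ = P·diag(256, 81, 256)·P⁻¹ = [[-2544, -1750, 0], [4200, 2881, 0], [1400, 875, 256]].
The requested entry is 256.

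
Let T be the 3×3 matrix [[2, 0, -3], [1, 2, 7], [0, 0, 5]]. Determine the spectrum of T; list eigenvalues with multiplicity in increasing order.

Characteristic polynomial: p(r) = r^3 - 9r^2 + 24r - 20 = (r - 5)(r - 2)^2.
Roots (with multiplicity): 2, 2, 5.

2, 2, 5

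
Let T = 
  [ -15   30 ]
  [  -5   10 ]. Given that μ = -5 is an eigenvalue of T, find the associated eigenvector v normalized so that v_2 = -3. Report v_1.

-9

T + 5I = [[-10, 30], [-5, 15]].
Solving (T + 5I)v = 0 gives the eigenspace spanned by (-9, -3).
With v_2 = -3, v = (-9, -3), so v_1 = -9.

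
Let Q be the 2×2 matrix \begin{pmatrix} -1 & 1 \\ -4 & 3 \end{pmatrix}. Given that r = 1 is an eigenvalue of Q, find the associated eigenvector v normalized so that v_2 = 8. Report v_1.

4

Q − 1I = [[-2, 1], [-4, 2]].
Solving (Q − 1I)v = 0 gives the eigenspace spanned by (4, 8).
With v_2 = 8, v = (4, 8), so v_1 = 4.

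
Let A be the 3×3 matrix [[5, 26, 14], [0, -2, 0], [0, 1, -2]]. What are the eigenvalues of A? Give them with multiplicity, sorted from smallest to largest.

-2, -2, 5

Characteristic polynomial: p(μ) = μ^3 - μ^2 - 16μ - 20 = (μ - 5)(μ + 2)^2.
Roots (with multiplicity): -2, -2, 5.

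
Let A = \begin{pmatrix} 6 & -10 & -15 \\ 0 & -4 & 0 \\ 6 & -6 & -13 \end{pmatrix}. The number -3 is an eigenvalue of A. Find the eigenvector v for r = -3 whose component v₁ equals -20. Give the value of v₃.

-12

A + 3I = [[9, -10, -15], [0, -1, 0], [6, -6, -10]].
Solving (A + 3I)v = 0 gives the eigenspace spanned by (-20, 0, -12).
With v₁ = -20, v = (-20, 0, -12), so v₃ = -12.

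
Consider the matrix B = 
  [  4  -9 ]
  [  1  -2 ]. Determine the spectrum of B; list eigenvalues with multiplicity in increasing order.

1, 1

Characteristic polynomial: p(r) = r^2 - 2r + 1 = (r - 1)^2.
Roots (with multiplicity): 1, 1.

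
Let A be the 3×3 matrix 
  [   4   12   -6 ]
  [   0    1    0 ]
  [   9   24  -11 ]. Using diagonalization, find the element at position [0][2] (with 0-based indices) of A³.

Characteristic polynomial: μ^3 + 6μ^2 + 3μ - 10 = (μ - 1)(μ + 2)(μ + 5), so the eigenvalues are -5, -2, 1.
μ=-2: eigenvector (1, 0, 1).
μ=1: eigenvector (0, 1, 2).
μ=-5: eigenvector (2, 0, 3).
P = [[1, 0, 2], [0, 1, 0], [1, 2, 3]], D = diag(-2, 1, -5), P⁻¹ = [[3, 4, -2], [0, 1, 0], [-1, -2, 1]].
A³ = P·diag(-8, 1, -125)·P⁻¹ = [[226, 468, -234], [0, 1, 0], [351, 720, -359]].
The requested entry is -234.

-234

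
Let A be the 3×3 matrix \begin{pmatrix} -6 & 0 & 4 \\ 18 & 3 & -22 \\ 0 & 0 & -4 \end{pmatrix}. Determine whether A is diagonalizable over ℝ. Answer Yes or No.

Characteristic polynomial: p(μ) = μ^3 + 7μ^2 - 6μ - 72 = (μ - 3)(μ + 4)(μ + 6).
All 3 eigenvalues are distinct, so A is diagonalizable.

Yes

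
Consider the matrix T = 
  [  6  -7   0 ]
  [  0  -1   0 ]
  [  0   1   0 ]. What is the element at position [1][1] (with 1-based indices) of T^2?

36

Characteristic polynomial: λ^3 - 5λ^2 - 6λ = λ(λ - 6)(λ + 1), so the eigenvalues are -1, 0, 6.
λ=6: eigenvector (1, 0, 0).
λ=0: eigenvector (0, 0, 1).
λ=-1: eigenvector (1, 1, -1).
P = [[1, 0, 1], [0, 0, 1], [0, 1, -1]], D = diag(6, 0, -1), P⁻¹ = [[1, -1, 0], [0, 1, 1], [0, 1, 0]].
T² = P·diag(36, 0, 1)·P⁻¹ = [[36, -35, 0], [0, 1, 0], [0, -1, 0]].
The requested entry is 36.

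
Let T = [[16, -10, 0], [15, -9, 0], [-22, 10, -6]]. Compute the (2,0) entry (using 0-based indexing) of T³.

Characteristic polynomial: r^3 - r^2 - 36r + 36 = (r - 6)(r - 1)(r + 6), so the eigenvalues are -6, 1, 6.
r=6: eigenvector (1, 1, -1).
r=1: eigenvector (2, 3, -2).
r=-6: eigenvector (0, 0, 1).
P = [[1, 2, 0], [1, 3, 0], [-1, -2, 1]], D = diag(6, 1, -6), P⁻¹ = [[3, -2, 0], [-1, 1, 0], [1, 0, 1]].
T³ = P·diag(216, 1, -216)·P⁻¹ = [[646, -430, 0], [645, -429, 0], [-862, 430, -216]].
The requested entry is -862.

-862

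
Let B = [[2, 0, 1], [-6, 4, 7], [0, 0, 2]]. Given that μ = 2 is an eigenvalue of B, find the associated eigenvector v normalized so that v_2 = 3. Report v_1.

1

B − 2I = [[0, 0, 1], [-6, 2, 7], [0, 0, 0]].
Solving (B − 2I)v = 0 gives the eigenspace spanned by (1, 3, 0).
With v_2 = 3, v = (1, 3, 0), so v_1 = 1.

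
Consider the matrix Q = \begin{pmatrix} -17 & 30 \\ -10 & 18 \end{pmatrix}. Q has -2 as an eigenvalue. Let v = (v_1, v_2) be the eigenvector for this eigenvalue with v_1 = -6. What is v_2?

Q + 2I = [[-15, 30], [-10, 20]].
Solving (Q + 2I)v = 0 gives the eigenspace spanned by (-6, -3).
With v_1 = -6, v = (-6, -3), so v_2 = -3.

-3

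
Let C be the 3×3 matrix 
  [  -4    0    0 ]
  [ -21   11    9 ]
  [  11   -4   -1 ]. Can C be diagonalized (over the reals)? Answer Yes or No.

Characteristic polynomial: p(s) = s^3 - 6s^2 - 15s + 100 = (s - 5)^2(s + 4).
s = 5 has algebraic multiplicity 2; rank(C − 5I) = 2, so geometric multiplicity = 1.
Geometric multiplicity < algebraic multiplicity, so C is not diagonalizable.

No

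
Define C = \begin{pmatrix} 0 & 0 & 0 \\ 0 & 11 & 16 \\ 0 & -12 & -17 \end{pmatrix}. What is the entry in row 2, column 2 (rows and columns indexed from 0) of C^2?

97

Characteristic polynomial: μ^3 + 6μ^2 + 5μ = μ(μ + 1)(μ + 5), so the eigenvalues are -5, -1, 0.
μ=0: eigenvector (1, 0, 0).
μ=-1: eigenvector (0, 4, -3).
μ=-5: eigenvector (0, -1, 1).
P = [[1, 0, 0], [0, 4, -1], [0, -3, 1]], D = diag(0, -1, -5), P⁻¹ = [[1, 0, 0], [0, 1, 1], [0, 3, 4]].
C² = P·diag(0, 1, 25)·P⁻¹ = [[0, 0, 0], [0, -71, -96], [0, 72, 97]].
The requested entry is 97.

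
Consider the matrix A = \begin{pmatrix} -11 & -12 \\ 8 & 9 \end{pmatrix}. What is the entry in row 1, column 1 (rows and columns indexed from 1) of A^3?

Characteristic polynomial: r^2 + 2r - 3 = (r - 1)(r + 3), so the eigenvalues are -3, 1.
r=-3: eigenvector (3, -2).
r=1: eigenvector (-1, 1).
P = [[3, -1], [-2, 1]], D = diag(-3, 1), P⁻¹ = [[1, 1], [2, 3]].
A³ = P·diag(-27, 1)·P⁻¹ = [[-83, -84], [56, 57]].
The requested entry is -83.

-83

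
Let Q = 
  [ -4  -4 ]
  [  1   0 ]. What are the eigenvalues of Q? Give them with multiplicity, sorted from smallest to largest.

Characteristic polynomial: p(t) = t^2 + 4t + 4 = (t + 2)^2.
Roots (with multiplicity): -2, -2.

-2, -2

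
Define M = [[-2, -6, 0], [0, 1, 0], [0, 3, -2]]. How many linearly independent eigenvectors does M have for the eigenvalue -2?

M + 2I = [[0, -6, 0], [0, 3, 0], [0, 3, 0]].
This matrix has rank 1, so its null space has dimension 3 − 1 = 2.

2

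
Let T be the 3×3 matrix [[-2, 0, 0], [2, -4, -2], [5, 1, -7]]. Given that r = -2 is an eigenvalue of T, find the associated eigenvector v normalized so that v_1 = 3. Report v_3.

3

T + 2I = [[0, 0, 0], [2, -2, -2], [5, 1, -5]].
Solving (T + 2I)v = 0 gives the eigenspace spanned by (3, 0, 3).
With v_1 = 3, v = (3, 0, 3), so v_3 = 3.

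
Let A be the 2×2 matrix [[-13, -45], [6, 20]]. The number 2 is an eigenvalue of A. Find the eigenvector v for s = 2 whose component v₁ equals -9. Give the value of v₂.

A − 2I = [[-15, -45], [6, 18]].
Solving (A − 2I)v = 0 gives the eigenspace spanned by (-9, 3).
With v₁ = -9, v = (-9, 3), so v₂ = 3.

3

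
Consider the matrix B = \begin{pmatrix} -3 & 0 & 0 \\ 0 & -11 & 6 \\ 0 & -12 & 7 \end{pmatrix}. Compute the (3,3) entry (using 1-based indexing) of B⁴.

-623

Characteristic polynomial: r^3 + 7r^2 + 7r - 15 = (r - 1)(r + 3)(r + 5), so the eigenvalues are -5, -3, 1.
r=1: eigenvector (0, 1, 2).
r=-5: eigenvector (0, 1, 1).
r=-3: eigenvector (1, 0, 0).
P = [[0, 0, 1], [1, 1, 0], [2, 1, 0]], D = diag(1, -5, -3), P⁻¹ = [[0, -1, 1], [0, 2, -1], [1, 0, 0]].
B⁴ = P·diag(1, 625, 81)·P⁻¹ = [[81, 0, 0], [0, 1249, -624], [0, 1248, -623]].
The requested entry is -623.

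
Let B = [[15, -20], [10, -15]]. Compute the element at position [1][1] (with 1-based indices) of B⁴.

Characteristic polynomial: μ^2 - 25 = (μ - 5)(μ + 5), so the eigenvalues are -5, 5.
μ=5: eigenvector (2, 1).
μ=-5: eigenvector (-1, -1).
P = [[2, -1], [1, -1]], D = diag(5, -5), P⁻¹ = [[1, -1], [1, -2]].
B⁴ = P·diag(625, 625)·P⁻¹ = [[625, 0], [0, 625]].
The requested entry is 625.

625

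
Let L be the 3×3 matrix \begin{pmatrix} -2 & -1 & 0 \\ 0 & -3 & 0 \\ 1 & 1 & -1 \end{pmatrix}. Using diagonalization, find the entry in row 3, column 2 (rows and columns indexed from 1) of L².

Characteristic polynomial: λ^3 + 6λ^2 + 11λ + 6 = (λ + 1)(λ + 2)(λ + 3), so the eigenvalues are -3, -2, -1.
λ=-2: eigenvector (1, 0, -1).
λ=-3: eigenvector (1, 1, -1).
λ=-1: eigenvector (0, 0, 1).
P = [[1, 1, 0], [0, 1, 0], [-1, -1, 1]], D = diag(-2, -3, -1), P⁻¹ = [[1, -1, 0], [0, 1, 0], [1, 0, 1]].
L² = P·diag(4, 9, 1)·P⁻¹ = [[4, 5, 0], [0, 9, 0], [-3, -5, 1]].
The requested entry is -5.

-5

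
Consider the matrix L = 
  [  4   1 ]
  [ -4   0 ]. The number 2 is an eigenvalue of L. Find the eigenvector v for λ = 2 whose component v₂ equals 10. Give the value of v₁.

L − 2I = [[2, 1], [-4, -2]].
Solving (L − 2I)v = 0 gives the eigenspace spanned by (-5, 10).
With v₂ = 10, v = (-5, 10), so v₁ = -5.

-5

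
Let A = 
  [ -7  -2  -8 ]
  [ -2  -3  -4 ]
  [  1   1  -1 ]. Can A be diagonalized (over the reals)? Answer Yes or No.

No

Characteristic polynomial: p(s) = s^3 + 11s^2 + 39s + 45 = (s + 3)^2(s + 5).
s = -3 has algebraic multiplicity 2; rank(A + 3I) = 2, so geometric multiplicity = 1.
Geometric multiplicity < algebraic multiplicity, so A is not diagonalizable.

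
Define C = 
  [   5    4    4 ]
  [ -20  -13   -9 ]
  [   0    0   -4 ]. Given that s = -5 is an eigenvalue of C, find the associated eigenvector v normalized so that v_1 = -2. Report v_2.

5

C + 5I = [[10, 4, 4], [-20, -8, -9], [0, 0, 1]].
Solving (C + 5I)v = 0 gives the eigenspace spanned by (-2, 5, 0).
With v_1 = -2, v = (-2, 5, 0), so v_2 = 5.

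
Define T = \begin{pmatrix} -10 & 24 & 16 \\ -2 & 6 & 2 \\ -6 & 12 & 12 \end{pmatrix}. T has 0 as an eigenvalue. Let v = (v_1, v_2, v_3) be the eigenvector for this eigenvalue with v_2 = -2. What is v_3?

-2

T = [[-10, 24, 16], [-2, 6, 2], [-6, 12, 12]].
Solving (T)v = 0 gives the eigenspace spanned by (-8, -2, -2).
With v_2 = -2, v = (-8, -2, -2), so v_3 = -2.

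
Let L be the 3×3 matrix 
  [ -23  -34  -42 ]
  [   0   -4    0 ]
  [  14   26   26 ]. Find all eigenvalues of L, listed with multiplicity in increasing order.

Characteristic polynomial: p(s) = s^3 + s^2 - 22s - 40 = (s - 5)(s + 2)(s + 4).
Roots (with multiplicity): -4, -2, 5.

-4, -2, 5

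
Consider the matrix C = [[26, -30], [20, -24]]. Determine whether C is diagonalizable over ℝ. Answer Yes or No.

Yes

Characteristic polynomial: p(μ) = μ^2 - 2μ - 24 = (μ - 6)(μ + 4).
All 2 eigenvalues are distinct, so C is diagonalizable.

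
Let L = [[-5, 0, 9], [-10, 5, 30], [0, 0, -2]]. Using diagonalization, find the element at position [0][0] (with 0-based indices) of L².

Characteristic polynomial: s^3 + 2s^2 - 25s - 50 = (s - 5)(s + 2)(s + 5), so the eigenvalues are -5, -2, 5.
s=-5: eigenvector (1, 1, 0).
s=5: eigenvector (0, 1, 0).
s=-2: eigenvector (3, 0, 1).
P = [[1, 0, 3], [1, 1, 0], [0, 0, 1]], D = diag(-5, 5, -2), P⁻¹ = [[1, 0, -3], [-1, 1, 3], [0, 0, 1]].
L² = P·diag(25, 25, 4)·P⁻¹ = [[25, 0, -63], [0, 25, 0], [0, 0, 4]].
The requested entry is 25.

25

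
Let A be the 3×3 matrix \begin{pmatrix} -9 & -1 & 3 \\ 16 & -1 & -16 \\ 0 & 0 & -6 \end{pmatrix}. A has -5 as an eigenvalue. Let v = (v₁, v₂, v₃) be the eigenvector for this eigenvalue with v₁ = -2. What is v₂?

A + 5I = [[-4, -1, 3], [16, 4, -16], [0, 0, -1]].
Solving (A + 5I)v = 0 gives the eigenspace spanned by (-2, 8, 0).
With v₁ = -2, v = (-2, 8, 0), so v₂ = 8.

8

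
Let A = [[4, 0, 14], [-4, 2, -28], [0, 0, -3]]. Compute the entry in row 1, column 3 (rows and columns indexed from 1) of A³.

Characteristic polynomial: s^3 - 3s^2 - 10s + 24 = (s - 4)(s - 2)(s + 3), so the eigenvalues are -3, 2, 4.
s=4: eigenvector (1, -2, 0).
s=2: eigenvector (0, 1, 0).
s=-3: eigenvector (-2, 4, 1).
P = [[1, 0, -2], [-2, 1, 4], [0, 0, 1]], D = diag(4, 2, -3), P⁻¹ = [[1, 0, 2], [2, 1, 0], [0, 0, 1]].
A³ = P·diag(64, 8, -27)·P⁻¹ = [[64, 0, 182], [-112, 8, -364], [0, 0, -27]].
The requested entry is 182.

182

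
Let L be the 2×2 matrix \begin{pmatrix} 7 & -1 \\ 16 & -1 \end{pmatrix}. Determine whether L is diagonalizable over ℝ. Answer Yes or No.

No

Characteristic polynomial: p(t) = t^2 - 6t + 9 = (t - 3)^2.
t = 3 has algebraic multiplicity 2; rank(L − 3I) = 1, so geometric multiplicity = 1.
Geometric multiplicity < algebraic multiplicity, so L is not diagonalizable.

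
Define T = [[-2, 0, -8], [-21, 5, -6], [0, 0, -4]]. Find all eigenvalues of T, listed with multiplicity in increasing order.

Characteristic polynomial: p(r) = r^3 + r^2 - 22r - 40 = (r - 5)(r + 2)(r + 4).
Roots (with multiplicity): -4, -2, 5.

-4, -2, 5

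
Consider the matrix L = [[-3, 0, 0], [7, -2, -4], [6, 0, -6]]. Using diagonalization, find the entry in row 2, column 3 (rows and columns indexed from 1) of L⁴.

1280

Characteristic polynomial: λ^3 + 11λ^2 + 36λ + 36 = (λ + 2)(λ + 3)(λ + 6), so the eigenvalues are -6, -3, -2.
λ=-6: eigenvector (0, 1, 1).
λ=-2: eigenvector (0, 1, 0).
λ=-3: eigenvector (1, 1, 2).
P = [[0, 0, 1], [1, 1, 1], [1, 0, 2]], D = diag(-6, -2, -3), P⁻¹ = [[-2, 0, 1], [1, 1, -1], [1, 0, 0]].
L⁴ = P·diag(1296, 16, 81)·P⁻¹ = [[81, 0, 0], [-2495, 16, 1280], [-2430, 0, 1296]].
The requested entry is 1280.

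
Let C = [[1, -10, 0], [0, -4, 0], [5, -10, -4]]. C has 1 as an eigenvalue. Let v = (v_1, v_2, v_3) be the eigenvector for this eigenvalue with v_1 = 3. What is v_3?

C − 1I = [[0, -10, 0], [0, -5, 0], [5, -10, -5]].
Solving (C − 1I)v = 0 gives the eigenspace spanned by (3, 0, 3).
With v_1 = 3, v = (3, 0, 3), so v_3 = 3.

3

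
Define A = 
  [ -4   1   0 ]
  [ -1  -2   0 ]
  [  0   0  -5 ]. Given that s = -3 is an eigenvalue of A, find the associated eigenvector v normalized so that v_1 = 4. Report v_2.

A + 3I = [[-1, 1, 0], [-1, 1, 0], [0, 0, -2]].
Solving (A + 3I)v = 0 gives the eigenspace spanned by (4, 4, 0).
With v_1 = 4, v = (4, 4, 0), so v_2 = 4.

4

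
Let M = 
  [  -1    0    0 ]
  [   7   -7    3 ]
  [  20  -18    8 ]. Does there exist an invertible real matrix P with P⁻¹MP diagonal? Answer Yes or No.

No

Characteristic polynomial: p(r) = r^3 - 3r - 2 = (r - 2)(r + 1)^2.
r = -1 has algebraic multiplicity 2; rank(M + 1I) = 2, so geometric multiplicity = 1.
Geometric multiplicity < algebraic multiplicity, so M is not diagonalizable.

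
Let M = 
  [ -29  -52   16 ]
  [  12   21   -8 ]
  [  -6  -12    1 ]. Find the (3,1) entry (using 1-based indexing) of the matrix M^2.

24

Characteristic polynomial: μ^3 + 7μ^2 + 7μ - 15 = (μ - 1)(μ + 3)(μ + 5), so the eigenvalues are -5, -3, 1.
μ=-5: eigenvector (5, -2, 1).
μ=-3: eigenvector (-2, 1, 0).
μ=1: eigenvector (4, -2, 1).
P = [[5, -2, 4], [-2, 1, -2], [1, 0, 1]], D = diag(-5, -3, 1), P⁻¹ = [[1, 2, 0], [0, 1, 2], [-1, -2, 1]].
M² = P·diag(25, 9, 1)·P⁻¹ = [[121, 224, -32], [-48, -87, 16], [24, 48, 1]].
The requested entry is 24.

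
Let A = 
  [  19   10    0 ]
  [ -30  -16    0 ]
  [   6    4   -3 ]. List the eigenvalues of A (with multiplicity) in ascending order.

Characteristic polynomial: p(s) = s^3 - 13s - 12 = (s - 4)(s + 1)(s + 3).
Roots (with multiplicity): -3, -1, 4.

-3, -1, 4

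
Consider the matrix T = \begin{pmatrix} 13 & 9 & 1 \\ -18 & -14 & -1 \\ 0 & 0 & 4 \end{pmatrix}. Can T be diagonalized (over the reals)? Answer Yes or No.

No

Characteristic polynomial: p(μ) = μ^3 - 3μ^2 - 24μ + 80 = (μ - 4)^2(μ + 5).
μ = 4 has algebraic multiplicity 2; rank(T − 4I) = 2, so geometric multiplicity = 1.
Geometric multiplicity < algebraic multiplicity, so T is not diagonalizable.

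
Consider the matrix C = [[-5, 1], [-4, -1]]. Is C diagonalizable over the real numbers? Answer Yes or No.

Characteristic polynomial: p(λ) = λ^2 + 6λ + 9 = (λ + 3)^2.
λ = -3 has algebraic multiplicity 2; rank(C + 3I) = 1, so geometric multiplicity = 1.
Geometric multiplicity < algebraic multiplicity, so C is not diagonalizable.

No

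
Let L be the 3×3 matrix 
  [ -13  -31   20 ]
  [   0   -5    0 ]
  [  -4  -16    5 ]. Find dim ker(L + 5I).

L + 5I = [[-8, -31, 20], [0, 0, 0], [-4, -16, 10]].
This matrix has rank 2, so its null space has dimension 3 − 2 = 1.

1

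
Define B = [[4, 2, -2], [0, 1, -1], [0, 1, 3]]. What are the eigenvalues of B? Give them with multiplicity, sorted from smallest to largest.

2, 2, 4

Characteristic polynomial: p(s) = s^3 - 8s^2 + 20s - 16 = (s - 4)(s - 2)^2.
Roots (with multiplicity): 2, 2, 4.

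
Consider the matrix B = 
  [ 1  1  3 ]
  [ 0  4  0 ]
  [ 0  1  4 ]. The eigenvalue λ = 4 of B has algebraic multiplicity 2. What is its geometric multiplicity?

B − 4I = [[-3, 1, 3], [0, 0, 0], [0, 1, 0]].
This matrix has rank 2, so its null space has dimension 3 − 2 = 1.

1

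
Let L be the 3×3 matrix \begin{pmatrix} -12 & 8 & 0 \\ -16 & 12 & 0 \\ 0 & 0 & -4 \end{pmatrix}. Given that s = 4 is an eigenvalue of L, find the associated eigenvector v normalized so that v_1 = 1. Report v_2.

L − 4I = [[-16, 8, 0], [-16, 8, 0], [0, 0, -8]].
Solving (L − 4I)v = 0 gives the eigenspace spanned by (1, 2, 0).
With v_1 = 1, v = (1, 2, 0), so v_2 = 2.

2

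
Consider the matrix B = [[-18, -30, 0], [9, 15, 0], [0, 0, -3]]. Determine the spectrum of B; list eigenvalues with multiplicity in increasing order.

Characteristic polynomial: p(r) = r^3 + 6r^2 + 9r = r(r + 3)^2.
Roots (with multiplicity): -3, -3, 0.

-3, -3, 0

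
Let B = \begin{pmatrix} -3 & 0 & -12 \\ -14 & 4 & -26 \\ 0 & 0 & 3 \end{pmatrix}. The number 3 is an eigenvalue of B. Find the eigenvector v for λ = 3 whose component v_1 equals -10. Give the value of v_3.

5

B − 3I = [[-6, 0, -12], [-14, 1, -26], [0, 0, 0]].
Solving (B − 3I)v = 0 gives the eigenspace spanned by (-10, -10, 5).
With v_1 = -10, v = (-10, -10, 5), so v_3 = 5.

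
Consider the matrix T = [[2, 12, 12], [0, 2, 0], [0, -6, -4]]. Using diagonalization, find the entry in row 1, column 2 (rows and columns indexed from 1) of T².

-24

Characteristic polynomial: λ^3 - 12λ + 16 = (λ - 2)^2(λ + 4), so the eigenvalues are -4, 2, 2.
λ=2: eigenvector (1, 0, 0).
λ=-4: eigenvector (-2, 0, 1).
λ=2: eigenvector (0, 1, -1).
P = [[1, -2, 0], [0, 0, 1], [0, 1, -1]], D = diag(2, -4, 2), P⁻¹ = [[1, 2, 2], [0, 1, 1], [0, 1, 0]].
T² = P·diag(4, 16, 4)·P⁻¹ = [[4, -24, -24], [0, 4, 0], [0, 12, 16]].
The requested entry is -24.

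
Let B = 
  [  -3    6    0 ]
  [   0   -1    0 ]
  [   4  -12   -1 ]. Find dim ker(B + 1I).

2

B + 1I = [[-2, 6, 0], [0, 0, 0], [4, -12, 0]].
This matrix has rank 1, so its null space has dimension 3 − 1 = 2.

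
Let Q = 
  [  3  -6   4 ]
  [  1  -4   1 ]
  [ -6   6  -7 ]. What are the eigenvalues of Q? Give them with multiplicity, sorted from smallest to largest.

-4, -3, -1

Characteristic polynomial: p(s) = s^3 + 8s^2 + 19s + 12 = (s + 1)(s + 3)(s + 4).
Roots (with multiplicity): -4, -3, -1.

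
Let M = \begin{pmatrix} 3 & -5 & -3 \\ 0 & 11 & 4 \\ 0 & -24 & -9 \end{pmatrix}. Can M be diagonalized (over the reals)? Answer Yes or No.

Characteristic polynomial: p(t) = t^3 - 5t^2 + 3t + 9 = (t - 3)^2(t + 1).
t = 3 has algebraic multiplicity 2; rank(M − 3I) = 2, so geometric multiplicity = 1.
Geometric multiplicity < algebraic multiplicity, so M is not diagonalizable.

No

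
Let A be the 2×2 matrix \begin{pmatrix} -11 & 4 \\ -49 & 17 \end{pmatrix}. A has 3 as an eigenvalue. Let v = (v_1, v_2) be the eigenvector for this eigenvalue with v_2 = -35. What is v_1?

-10

A − 3I = [[-14, 4], [-49, 14]].
Solving (A − 3I)v = 0 gives the eigenspace spanned by (-10, -35).
With v_2 = -35, v = (-10, -35), so v_1 = -10.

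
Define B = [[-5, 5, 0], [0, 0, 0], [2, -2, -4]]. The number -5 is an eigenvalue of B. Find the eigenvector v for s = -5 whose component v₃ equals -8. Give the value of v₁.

4

B + 5I = [[0, 5, 0], [0, 5, 0], [2, -2, 1]].
Solving (B + 5I)v = 0 gives the eigenspace spanned by (4, 0, -8).
With v₃ = -8, v = (4, 0, -8), so v₁ = 4.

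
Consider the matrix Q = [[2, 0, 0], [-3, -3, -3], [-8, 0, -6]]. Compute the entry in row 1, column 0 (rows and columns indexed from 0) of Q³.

Characteristic polynomial: r^3 + 7r^2 - 36 = (r - 2)(r + 3)(r + 6), so the eigenvalues are -6, -3, 2.
r=2: eigenvector (1, 0, -1).
r=-3: eigenvector (0, 1, 0).
r=-6: eigenvector (0, 1, 1).
P = [[1, 0, 0], [0, 1, 1], [-1, 0, 1]], D = diag(2, -3, -6), P⁻¹ = [[1, 0, 0], [-1, 1, -1], [1, 0, 1]].
Q³ = P·diag(8, -27, -216)·P⁻¹ = [[8, 0, 0], [-189, -27, -189], [-224, 0, -216]].
The requested entry is -189.

-189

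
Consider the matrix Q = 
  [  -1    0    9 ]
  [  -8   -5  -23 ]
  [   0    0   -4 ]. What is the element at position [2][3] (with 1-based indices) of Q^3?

-683

Characteristic polynomial: r^3 + 10r^2 + 29r + 20 = (r + 1)(r + 4)(r + 5), so the eigenvalues are -5, -4, -1.
r=-5: eigenvector (0, 1, 0).
r=-1: eigenvector (1, -2, 0).
r=-4: eigenvector (-3, 1, 1).
P = [[0, 1, -3], [1, -2, 1], [0, 0, 1]], D = diag(-5, -1, -4), P⁻¹ = [[2, 1, 5], [1, 0, 3], [0, 0, 1]].
Q³ = P·diag(-125, -1, -64)·P⁻¹ = [[-1, 0, 189], [-248, -125, -683], [0, 0, -64]].
The requested entry is -683.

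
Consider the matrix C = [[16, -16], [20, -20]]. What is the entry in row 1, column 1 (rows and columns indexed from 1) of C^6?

-16384

Characteristic polynomial: t^2 + 4t = t(t + 4), so the eigenvalues are -4, 0.
t=-4: eigenvector (4, 5).
t=0: eigenvector (1, 1).
P = [[4, 1], [5, 1]], D = diag(-4, 0), P⁻¹ = [[-1, 1], [5, -4]].
C⁶ = P·diag(4096, 0)·P⁻¹ = [[-16384, 16384], [-20480, 20480]].
The requested entry is -16384.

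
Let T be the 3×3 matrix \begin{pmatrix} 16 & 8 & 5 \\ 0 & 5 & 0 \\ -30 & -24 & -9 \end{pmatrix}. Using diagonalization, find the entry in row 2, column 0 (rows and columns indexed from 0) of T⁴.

-7770

Characteristic polynomial: μ^3 - 12μ^2 + 41μ - 30 = (μ - 6)(μ - 5)(μ - 1), so the eigenvalues are 1, 5, 6.
μ=6: eigenvector (1, 0, -2).
μ=5: eigenvector (2, 1, -6).
μ=1: eigenvector (-1, 0, 3).
P = [[1, 2, -1], [0, 1, 0], [-2, -6, 3]], D = diag(6, 5, 1), P⁻¹ = [[3, 0, 1], [0, 1, 0], [2, 2, 1]].
T⁴ = P·diag(1296, 625, 1)·P⁻¹ = [[3886, 1248, 1295], [0, 625, 0], [-7770, -3744, -2589]].
The requested entry is -7770.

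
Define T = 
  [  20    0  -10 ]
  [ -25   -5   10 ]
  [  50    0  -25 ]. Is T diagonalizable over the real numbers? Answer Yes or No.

Yes

Characteristic polynomial: p(r) = r^3 + 10r^2 + 25r = r(r + 5)^2.
r = -5 has algebraic multiplicity 2; rank(T + 5I) = 1, so geometric multiplicity = 2.
Every eigenvalue has geometric = algebraic multiplicity, so T is diagonalizable.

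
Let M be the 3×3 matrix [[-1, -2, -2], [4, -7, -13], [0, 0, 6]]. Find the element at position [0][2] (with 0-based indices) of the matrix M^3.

-98

Characteristic polynomial: μ^3 + 2μ^2 - 33μ - 90 = (μ - 6)(μ + 3)(μ + 5), so the eigenvalues are -5, -3, 6.
μ=-5: eigenvector (-1, -2, 0).
μ=-3: eigenvector (1, 1, 0).
μ=6: eigenvector (0, 1, -1).
P = [[-1, 1, 0], [-2, 1, 1], [0, 0, -1]], D = diag(-5, -3, 6), P⁻¹ = [[1, -1, -1], [2, -1, -1], [0, 0, -1]].
M³ = P·diag(-125, -27, 216)·P⁻¹ = [[71, -98, -98], [196, -223, -439], [0, 0, 216]].
The requested entry is -98.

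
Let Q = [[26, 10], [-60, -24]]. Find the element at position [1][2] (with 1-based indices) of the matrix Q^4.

Characteristic polynomial: s^2 - 2s - 24 = (s - 6)(s + 4), so the eigenvalues are -4, 6.
s=6: eigenvector (1, -2).
s=-4: eigenvector (-1, 3).
P = [[1, -1], [-2, 3]], D = diag(6, -4), P⁻¹ = [[3, 1], [2, 1]].
Q⁴ = P·diag(1296, 256)·P⁻¹ = [[3376, 1040], [-6240, -1824]].
The requested entry is 1040.

1040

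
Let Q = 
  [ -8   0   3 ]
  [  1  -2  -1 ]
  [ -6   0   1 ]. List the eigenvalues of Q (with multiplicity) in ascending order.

-5, -2, -2

Characteristic polynomial: p(μ) = μ^3 + 9μ^2 + 24μ + 20 = (μ + 2)^2(μ + 5).
Roots (with multiplicity): -5, -2, -2.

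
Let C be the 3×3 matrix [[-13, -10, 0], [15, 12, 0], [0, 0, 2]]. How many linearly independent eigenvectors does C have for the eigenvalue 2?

2

C − 2I = [[-15, -10, 0], [15, 10, 0], [0, 0, 0]].
This matrix has rank 1, so its null space has dimension 3 − 1 = 2.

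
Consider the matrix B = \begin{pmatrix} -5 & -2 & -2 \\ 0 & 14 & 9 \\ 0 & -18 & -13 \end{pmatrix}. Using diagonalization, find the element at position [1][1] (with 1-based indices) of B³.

-125

Characteristic polynomial: t^3 + 4t^2 - 25t - 100 = (t - 5)(t + 4)(t + 5), so the eigenvalues are -5, -4, 5.
t=-5: eigenvector (1, 0, 0).
t=-4: eigenvector (2, 1, -2).
t=5: eigenvector (0, 1, -1).
P = [[1, 2, 0], [0, 1, 1], [0, -2, -1]], D = diag(-5, -4, 5), P⁻¹ = [[1, 2, 2], [0, -1, -1], [0, 2, 1]].
B³ = P·diag(-125, -64, 125)·P⁻¹ = [[-125, -122, -122], [0, 314, 189], [0, -378, -253]].
The requested entry is -125.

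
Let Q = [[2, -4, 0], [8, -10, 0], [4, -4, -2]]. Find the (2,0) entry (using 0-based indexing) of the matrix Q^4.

-1280

Characteristic polynomial: s^3 + 10s^2 + 28s + 24 = (s + 2)^2(s + 6), so the eigenvalues are -6, -2, -2.
s=-2: eigenvector (1, 1, 0).
s=-2: eigenvector (0, 0, 1).
s=-6: eigenvector (1, 2, 1).
P = [[1, 0, 1], [1, 0, 2], [0, 1, 1]], D = diag(-2, -2, -6), P⁻¹ = [[2, -1, 0], [1, -1, 1], [-1, 1, 0]].
Q⁴ = P·diag(16, 16, 1296)·P⁻¹ = [[-1264, 1280, 0], [-2560, 2576, 0], [-1280, 1280, 16]].
The requested entry is -1280.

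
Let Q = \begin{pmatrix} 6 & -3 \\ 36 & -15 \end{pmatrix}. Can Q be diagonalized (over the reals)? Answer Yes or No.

Yes

Characteristic polynomial: p(λ) = λ^2 + 9λ + 18 = (λ + 3)(λ + 6).
All 2 eigenvalues are distinct, so Q is diagonalizable.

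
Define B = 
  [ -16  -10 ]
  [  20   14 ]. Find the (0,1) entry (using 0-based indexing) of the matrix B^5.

-8800

Characteristic polynomial: r^2 + 2r - 24 = (r - 4)(r + 6), so the eigenvalues are -6, 4.
r=4: eigenvector (1, -2).
r=-6: eigenvector (-1, 1).
P = [[1, -1], [-2, 1]], D = diag(4, -6), P⁻¹ = [[-1, -1], [-2, -1]].
B⁵ = P·diag(1024, -7776)·P⁻¹ = [[-16576, -8800], [17600, 9824]].
The requested entry is -8800.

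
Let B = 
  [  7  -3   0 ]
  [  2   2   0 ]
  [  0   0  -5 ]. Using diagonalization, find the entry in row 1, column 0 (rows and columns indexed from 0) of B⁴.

Characteristic polynomial: μ^3 - 4μ^2 - 25μ + 100 = (μ - 5)(μ - 4)(μ + 5), so the eigenvalues are -5, 4, 5.
μ=5: eigenvector (3, 2, 0).
μ=4: eigenvector (1, 1, 0).
μ=-5: eigenvector (0, 0, 1).
P = [[3, 1, 0], [2, 1, 0], [0, 0, 1]], D = diag(5, 4, -5), P⁻¹ = [[1, -1, 0], [-2, 3, 0], [0, 0, 1]].
B⁴ = P·diag(625, 256, 625)·P⁻¹ = [[1363, -1107, 0], [738, -482, 0], [0, 0, 625]].
The requested entry is 738.

738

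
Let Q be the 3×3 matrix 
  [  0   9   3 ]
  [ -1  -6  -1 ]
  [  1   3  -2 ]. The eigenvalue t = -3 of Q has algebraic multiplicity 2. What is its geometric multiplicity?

2

Q + 3I = [[3, 9, 3], [-1, -3, -1], [1, 3, 1]].
This matrix has rank 1, so its null space has dimension 3 − 1 = 2.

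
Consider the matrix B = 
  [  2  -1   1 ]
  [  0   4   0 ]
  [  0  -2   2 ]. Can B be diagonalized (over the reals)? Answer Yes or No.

No

Characteristic polynomial: p(μ) = μ^3 - 8μ^2 + 20μ - 16 = (μ - 4)(μ - 2)^2.
μ = 2 has algebraic multiplicity 2; rank(B − 2I) = 2, so geometric multiplicity = 1.
Geometric multiplicity < algebraic multiplicity, so B is not diagonalizable.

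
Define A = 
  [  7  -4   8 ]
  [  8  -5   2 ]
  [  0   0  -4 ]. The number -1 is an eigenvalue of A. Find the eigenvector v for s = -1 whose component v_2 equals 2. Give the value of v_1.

A + 1I = [[8, -4, 8], [8, -4, 2], [0, 0, -3]].
Solving (A + 1I)v = 0 gives the eigenspace spanned by (1, 2, 0).
With v_2 = 2, v = (1, 2, 0), so v_1 = 1.

1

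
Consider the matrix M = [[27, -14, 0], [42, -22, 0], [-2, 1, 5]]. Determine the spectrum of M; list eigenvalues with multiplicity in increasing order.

-1, 5, 6

Characteristic polynomial: p(s) = s^3 - 10s^2 + 19s + 30 = (s - 6)(s - 5)(s + 1).
Roots (with multiplicity): -1, 5, 6.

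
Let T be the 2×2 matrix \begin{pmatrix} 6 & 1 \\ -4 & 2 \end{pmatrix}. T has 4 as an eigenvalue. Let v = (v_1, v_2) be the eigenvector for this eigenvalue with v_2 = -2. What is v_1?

1

T − 4I = [[2, 1], [-4, -2]].
Solving (T − 4I)v = 0 gives the eigenspace spanned by (1, -2).
With v_2 = -2, v = (1, -2), so v_1 = 1.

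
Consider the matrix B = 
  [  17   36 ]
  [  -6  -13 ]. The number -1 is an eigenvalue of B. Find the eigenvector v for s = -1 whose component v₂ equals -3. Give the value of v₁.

B + 1I = [[18, 36], [-6, -12]].
Solving (B + 1I)v = 0 gives the eigenspace spanned by (6, -3).
With v₂ = -3, v = (6, -3), so v₁ = 6.

6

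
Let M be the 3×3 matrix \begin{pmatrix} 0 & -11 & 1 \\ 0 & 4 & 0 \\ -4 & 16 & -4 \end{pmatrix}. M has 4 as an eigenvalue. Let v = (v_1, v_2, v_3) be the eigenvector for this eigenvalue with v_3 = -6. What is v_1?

M − 4I = [[-4, -11, 1], [0, 0, 0], [-4, 16, -8]].
Solving (M − 4I)v = 0 gives the eigenspace spanned by (4, -2, -6).
With v_3 = -6, v = (4, -2, -6), so v_1 = 4.

4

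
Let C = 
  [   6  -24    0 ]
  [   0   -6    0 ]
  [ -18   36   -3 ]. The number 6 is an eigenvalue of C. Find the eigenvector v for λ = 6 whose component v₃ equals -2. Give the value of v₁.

1

C − 6I = [[0, -24, 0], [0, -12, 0], [-18, 36, -9]].
Solving (C − 6I)v = 0 gives the eigenspace spanned by (1, 0, -2).
With v₃ = -2, v = (1, 0, -2), so v₁ = 1.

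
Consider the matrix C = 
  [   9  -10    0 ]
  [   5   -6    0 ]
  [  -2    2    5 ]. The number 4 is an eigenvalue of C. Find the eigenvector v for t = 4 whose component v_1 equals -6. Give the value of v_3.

C − 4I = [[5, -10, 0], [5, -10, 0], [-2, 2, 1]].
Solving (C − 4I)v = 0 gives the eigenspace spanned by (-6, -3, -6).
With v_1 = -6, v = (-6, -3, -6), so v_3 = -6.

-6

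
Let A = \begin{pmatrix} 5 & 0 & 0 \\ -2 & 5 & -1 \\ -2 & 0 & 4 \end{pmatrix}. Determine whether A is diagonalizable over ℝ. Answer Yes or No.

Yes

Characteristic polynomial: p(μ) = μ^3 - 14μ^2 + 65μ - 100 = (μ - 5)^2(μ - 4).
μ = 5 has algebraic multiplicity 2; rank(A − 5I) = 1, so geometric multiplicity = 2.
Every eigenvalue has geometric = algebraic multiplicity, so A is diagonalizable.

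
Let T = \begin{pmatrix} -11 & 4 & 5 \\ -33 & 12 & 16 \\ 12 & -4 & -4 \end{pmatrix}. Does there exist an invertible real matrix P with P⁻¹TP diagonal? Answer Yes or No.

Characteristic polynomial: p(r) = r^3 + 3r^2 - 4 = (r - 1)(r + 2)^2.
r = -2 has algebraic multiplicity 2; rank(T + 2I) = 2, so geometric multiplicity = 1.
Geometric multiplicity < algebraic multiplicity, so T is not diagonalizable.

No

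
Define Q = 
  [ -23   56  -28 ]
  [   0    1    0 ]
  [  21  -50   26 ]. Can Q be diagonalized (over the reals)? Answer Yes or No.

Characteristic polynomial: p(s) = s^3 - 4s^2 - 7s + 10 = (s - 5)(s - 1)(s + 2).
All 3 eigenvalues are distinct, so Q is diagonalizable.

Yes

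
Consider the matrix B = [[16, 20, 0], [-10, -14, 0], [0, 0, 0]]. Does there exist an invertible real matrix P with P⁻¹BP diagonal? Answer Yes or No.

Characteristic polynomial: p(t) = t^3 - 2t^2 - 24t = t(t - 6)(t + 4).
All 3 eigenvalues are distinct, so B is diagonalizable.

Yes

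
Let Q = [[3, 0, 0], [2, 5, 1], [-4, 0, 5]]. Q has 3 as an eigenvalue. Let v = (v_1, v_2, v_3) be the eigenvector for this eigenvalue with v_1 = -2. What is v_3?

Q − 3I = [[0, 0, 0], [2, 2, 1], [-4, 0, 2]].
Solving (Q − 3I)v = 0 gives the eigenspace spanned by (-2, 4, -4).
With v_1 = -2, v = (-2, 4, -4), so v_3 = -4.

-4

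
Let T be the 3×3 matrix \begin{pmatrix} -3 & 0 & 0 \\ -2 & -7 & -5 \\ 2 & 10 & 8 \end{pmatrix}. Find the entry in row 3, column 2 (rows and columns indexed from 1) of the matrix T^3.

Characteristic polynomial: s^3 + 2s^2 - 9s - 18 = (s - 3)(s + 2)(s + 3), so the eigenvalues are -3, -2, 3.
s=-3: eigenvector (1, 2, -2).
s=-2: eigenvector (0, 1, -1).
s=3: eigenvector (0, -1, 2).
P = [[1, 0, 0], [2, 1, -1], [-2, -1, 2]], D = diag(-3, -2, 3), P⁻¹ = [[1, 0, 0], [-2, 2, 1], [0, 1, 1]].
T³ = P·diag(-27, -8, 27)·P⁻¹ = [[-27, 0, 0], [-38, -43, -35], [38, 70, 62]].
The requested entry is 70.

70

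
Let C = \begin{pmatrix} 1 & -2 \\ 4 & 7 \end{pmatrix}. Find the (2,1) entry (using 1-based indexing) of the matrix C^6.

29792

Characteristic polynomial: λ^2 - 8λ + 15 = (λ - 5)(λ - 3), so the eigenvalues are 3, 5.
λ=5: eigenvector (1, -2).
λ=3: eigenvector (1, -1).
P = [[1, 1], [-2, -1]], D = diag(5, 3), P⁻¹ = [[-1, -1], [2, 1]].
C⁶ = P·diag(15625, 729)·P⁻¹ = [[-14167, -14896], [29792, 30521]].
The requested entry is 29792.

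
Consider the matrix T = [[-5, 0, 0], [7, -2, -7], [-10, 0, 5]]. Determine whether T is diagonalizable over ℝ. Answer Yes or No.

Yes

Characteristic polynomial: p(r) = r^3 + 2r^2 - 25r - 50 = (r - 5)(r + 2)(r + 5).
All 3 eigenvalues are distinct, so T is diagonalizable.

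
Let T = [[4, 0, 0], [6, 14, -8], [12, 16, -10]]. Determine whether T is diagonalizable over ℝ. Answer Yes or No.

Characteristic polynomial: p(s) = s^3 - 8s^2 + 4s + 48 = (s - 6)(s - 4)(s + 2).
All 3 eigenvalues are distinct, so T is diagonalizable.

Yes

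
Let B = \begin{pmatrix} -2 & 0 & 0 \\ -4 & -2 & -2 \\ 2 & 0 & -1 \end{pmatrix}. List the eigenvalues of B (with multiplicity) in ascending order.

Characteristic polynomial: p(r) = r^3 + 5r^2 + 8r + 4 = (r + 1)(r + 2)^2.
Roots (with multiplicity): -2, -2, -1.

-2, -2, -1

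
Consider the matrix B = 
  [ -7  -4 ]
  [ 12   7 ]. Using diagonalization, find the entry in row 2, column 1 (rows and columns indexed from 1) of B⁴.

0

Characteristic polynomial: r^2 - 1 = (r - 1)(r + 1), so the eigenvalues are -1, 1.
r=-1: eigenvector (2, -3).
r=1: eigenvector (1, -2).
P = [[2, 1], [-3, -2]], D = diag(-1, 1), P⁻¹ = [[2, 1], [-3, -2]].
B⁴ = P·diag(1, 1)·P⁻¹ = [[1, 0], [0, 1]].
The requested entry is 0.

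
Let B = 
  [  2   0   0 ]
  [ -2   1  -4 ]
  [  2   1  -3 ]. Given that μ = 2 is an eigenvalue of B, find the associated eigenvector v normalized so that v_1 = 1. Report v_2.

-2

B − 2I = [[0, 0, 0], [-2, -1, -4], [2, 1, -5]].
Solving (B − 2I)v = 0 gives the eigenspace spanned by (1, -2, 0).
With v_1 = 1, v = (1, -2, 0), so v_2 = -2.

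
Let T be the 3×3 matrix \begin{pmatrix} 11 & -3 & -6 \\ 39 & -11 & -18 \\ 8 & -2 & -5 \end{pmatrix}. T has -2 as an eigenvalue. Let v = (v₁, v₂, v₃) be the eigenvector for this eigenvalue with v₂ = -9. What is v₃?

-2

T + 2I = [[13, -3, -6], [39, -9, -18], [8, -2, -3]].
Solving (T + 2I)v = 0 gives the eigenspace spanned by (-3, -9, -2).
With v₂ = -9, v = (-3, -9, -2), so v₃ = -2.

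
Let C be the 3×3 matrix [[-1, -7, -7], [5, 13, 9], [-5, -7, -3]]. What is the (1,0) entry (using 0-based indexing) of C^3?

Characteristic polynomial: λ^3 - 9λ^2 + 14λ + 24 = (λ - 6)(λ - 4)(λ + 1), so the eigenvalues are -1, 4, 6.
λ=-1: eigenvector (1, -1, 1).
λ=6: eigenvector (-1, 2, -1).
λ=4: eigenvector (0, -1, 1).
P = [[1, -1, 0], [-1, 2, -1], [1, -1, 1]], D = diag(-1, 6, 4), P⁻¹ = [[1, 1, 1], [0, 1, 1], [-1, 0, 1]].
C³ = P·diag(-1, 216, 64)·P⁻¹ = [[-1, -217, -217], [65, 433, 369], [-65, -217, -153]].
The requested entry is 65.

65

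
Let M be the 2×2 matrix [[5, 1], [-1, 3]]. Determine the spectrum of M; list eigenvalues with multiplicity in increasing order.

4, 4

Characteristic polynomial: p(μ) = μ^2 - 8μ + 16 = (μ - 4)^2.
Roots (with multiplicity): 4, 4.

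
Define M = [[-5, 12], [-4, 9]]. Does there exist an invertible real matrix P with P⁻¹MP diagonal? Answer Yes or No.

Yes

Characteristic polynomial: p(t) = t^2 - 4t + 3 = (t - 3)(t - 1).
All 2 eigenvalues are distinct, so M is diagonalizable.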